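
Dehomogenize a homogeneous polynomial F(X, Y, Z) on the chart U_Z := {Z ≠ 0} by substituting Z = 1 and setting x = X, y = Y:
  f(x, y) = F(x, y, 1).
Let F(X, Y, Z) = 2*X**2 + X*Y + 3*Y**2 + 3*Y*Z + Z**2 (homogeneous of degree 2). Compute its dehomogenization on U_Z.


f(x, y) = 2*x**2 + x*y + 3*y**2 + 3*y + 1

On U_Z we set Z = 1. Each monomial c·X^i·Y^j·Z^k in F becomes c·x^i·y^j·1^k = c·x^i·y^j.
Substituting Z = 1: F(X, Y, 1) = 2*x**2 + x*y + 3*y**2 + 3*y + 1.
Note: deg(f) ≤ deg(F) = 2; strict inequality happens when F is divisible by Z (lost terms).


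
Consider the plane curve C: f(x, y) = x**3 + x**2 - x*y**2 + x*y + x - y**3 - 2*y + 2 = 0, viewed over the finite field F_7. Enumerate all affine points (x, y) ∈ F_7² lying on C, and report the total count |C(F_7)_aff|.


Affine F_7-points: {(0, 4), (0, 5), (2, 2), (3, 5), (5, 1)}; count = 5.

For each of the 49 pairs (x, y) ∈ F_7², evaluate f(x, y) mod 7. Record the zeros.
  x = 0: [0↦2, 1↦6, 2↦4, 3↦4, 4↦0, 5↦0, 6↦5]  zeros at y ∈ {4, 5}
  x = 1: [0↦5, 1↦2, 2↦5, 3↦1, 4↦5, 5↦4, 6↦6]  zeros at y ∈ ∅
  x = 2: [0↦2, 1↦6, 2↦0, 3↦6, 4↦4, 5↦2, 6↦1]  zeros at y ∈ {2}
  x = 3: [0↦6, 1↦3, 2↦2, 3↦4, 4↦3, 5↦0, 6↦3]  zeros at y ∈ {5}
  x = 4: [0↦2, 1↦6, 2↦3, 3↦1, 4↦1, 5↦4, 6↦4]  zeros at y ∈ ∅
  x = 5: [0↦3, 1↦0, 2↦2, 3↦3, 4↦4, 5↦6, 6↦3]  zeros at y ∈ {1}
  x = 6: [0↦1, 1↦5, 2↦5, 3↦2, 4↦4, 5↦5, 6↦6]  zeros at y ∈ ∅
Collecting zeros: affine points = {(0, 4), (0, 5), (2, 2), (3, 5), (5, 1)}.
Total count |C(F_7)_aff| = 5.


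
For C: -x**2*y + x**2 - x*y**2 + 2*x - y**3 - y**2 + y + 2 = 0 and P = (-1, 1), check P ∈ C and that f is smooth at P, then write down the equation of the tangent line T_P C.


Tangent line at P: x - 3*y + 4 = 0.

Step 1: f(-1, 1) = 0, so P lies on C.
Step 2: partial derivatives
  f_x(x, y) = -2*x*y + 2*x - y**2 + 2, f_y(x, y) = -x**2 - 2*x*y - 3*y**2 - 2*y + 1.
  f_x(P) = 1, f_y(P) = -3 (gradient nonzero, so P is smooth).
Step 3: tangent line at P: 1·(x − -1) + -3·(y − 1) = 0.
Expanding: x - 3*y + 4 = 0.


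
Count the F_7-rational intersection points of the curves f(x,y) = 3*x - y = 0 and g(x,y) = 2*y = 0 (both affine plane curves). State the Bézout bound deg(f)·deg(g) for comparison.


Common zeros: {(0, 0)}; count = 1; Bézout bound = 1.

deg(f) = 1, deg(g) = 1, so Bézout bound = 1.
Scan x ∈ F_7. For each x, list the y ∈ F_7 with f(x, y) ≡ 0 and those with g(x, y) ≡ 0 (mod 7); the common zeros in that column are the intersection.
  x = 0: f ≡ 0 at y ∈ {0}; g ≡ 0 at y ∈ {0}; common: {0}.
  x = 1: f ≡ 0 at y ∈ {3}; g ≡ 0 at y ∈ {0}; common: ∅.
  x = 2: f ≡ 0 at y ∈ {6}; g ≡ 0 at y ∈ {0}; common: ∅.
  x = 3: f ≡ 0 at y ∈ {2}; g ≡ 0 at y ∈ {0}; common: ∅.
  x = 4: f ≡ 0 at y ∈ {5}; g ≡ 0 at y ∈ {0}; common: ∅.
  x = 5: f ≡ 0 at y ∈ {1}; g ≡ 0 at y ∈ {0}; common: ∅.
  x = 6: f ≡ 0 at y ∈ {4}; g ≡ 0 at y ∈ {0}; common: ∅.
Collecting: common zeros = {(0, 0)}, so the count is 1.
Comparison with the Bézout bound: 1 ≤ 1 = deg(f)·deg(g), as expected for curves with no common component (the bound is attained).


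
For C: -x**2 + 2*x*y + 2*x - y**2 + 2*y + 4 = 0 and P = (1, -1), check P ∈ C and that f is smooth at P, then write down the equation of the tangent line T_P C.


Tangent line at P: -2*x + 6*y + 8 = 0.

Step 1: f(1, -1) = 0, so P lies on C.
Step 2: partial derivatives
  f_x(x, y) = -2*x + 2*y + 2, f_y(x, y) = 2*x - 2*y + 2.
  f_x(P) = -2, f_y(P) = 6 (gradient nonzero, so P is smooth).
Step 3: tangent line at P: -2·(x − 1) + 6·(y − -1) = 0.
Expanding: -2*x + 6*y + 8 = 0.


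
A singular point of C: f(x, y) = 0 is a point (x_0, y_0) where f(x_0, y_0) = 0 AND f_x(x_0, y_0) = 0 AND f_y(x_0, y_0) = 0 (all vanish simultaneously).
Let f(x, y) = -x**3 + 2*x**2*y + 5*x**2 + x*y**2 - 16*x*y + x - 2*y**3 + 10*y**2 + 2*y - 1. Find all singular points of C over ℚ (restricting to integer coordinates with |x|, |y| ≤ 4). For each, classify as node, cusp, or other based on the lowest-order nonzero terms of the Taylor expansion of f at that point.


Singular points: {(3, 2)}; classification: cusp.

Compute partial derivatives:
  f_x = -3*x**2 + 4*x*y + 10*x + y**2 - 16*y + 1.
  f_y = 2*x**2 + 2*x*y - 16*x - 6*y**2 + 20*y + 2.
Scan x_0 ∈ {−4, ..., 4}. For each x_0, f_y(x_0, y) is a polynomial in y; find its integer roots y ∈ {−4, ..., 4}, then test f_x and f at those candidates.
  x = -4: f_y(-4, y) = -6*y**2 + 12*y + 98; no integer root y with |y| ≤ 4.
  x = -3: f_y(-3, y) = -6*y**2 + 14*y + 68; no integer root y with |y| ≤ 4.
  x = -2: f_y(-2, y) = -6*y**2 + 16*y + 42; no integer root y with |y| ≤ 4.
  x = -1: f_y(-1, y) = -6*y**2 + 18*y + 20; no integer root y with |y| ≤ 4.
  x = 0: f_y(0, y) = -6*y**2 + 20*y + 2; no integer root y with |y| ≤ 4.
  x = 1: f_y(1, y) = -6*y**2 + 22*y - 12; vanishes at y ∈ {3}. (1, 3): f_x = -19 ≠ 0.
  x = 2: f_y(2, y) = -6*y**2 + 24*y - 22; no integer root y with |y| ≤ 4.
  x = 3: f_y(3, y) = -6*y**2 + 26*y - 28; vanishes at y ∈ {2}. (3, 2): f_x = 0, f = 0 — SINGULAR.
  x = 4: f_y(4, y) = -6*y**2 + 28*y - 30; vanishes at y ∈ {3}. (4, 3): f_x = 2 ≠ 0.
Only singular point on the grid: (3, 2).
Classify: substitute x = 3 + u, y = 2 + v and expand: f = -u**3 + 2*u**2*v + u*v**2 - 2*v**3 + v**2.
No constant or linear terms (consistent with a singular point). Quadratic part: v**2. Cubic part: -u**3 + 2*u**2*v + u*v**2 - 2*v**3.
The quadratic part v**2 is a perfect square, so there is a single (double) tangent line v = 0, i.e. y = 2. Restricting the cubic part to that line (v = 0) leaves -u**3 ≠ 0, so f is not divisible by v and the branch is v² ≈ u**3 to lowest order — this is a cusp.
Classification: cusp.


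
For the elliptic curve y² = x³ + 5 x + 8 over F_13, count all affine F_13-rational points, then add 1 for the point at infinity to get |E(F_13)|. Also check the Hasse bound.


Affine points = {(1, 1), (1, 12), (2, 0), (4, 1), (4, 12), (7, 3), (7, 10), (8, 1), (8, 12), (11, 4), (11, 9)}; affine count = 11; |E(F_13)| = 12.

Discriminant check: Δ ∝ 4a³ + 27b² = 4·5³ + 27·8² = 4·125 + 27·64 ≡ 5 (mod 13). Nonzero ⇒ E is nonsingular.
For each x ∈ F_13, compute rhs = x³ + 5·x + 8 mod 13, then count y ∈ F_13 with y² ≡ rhs.
  x = 0: rhs = 8, matching y values: none (0 points).
  x = 1: rhs = 1, matching y values: 1, 12 (2 points).
  x = 2: rhs = 0, matching y values: 0 (1 points).
  x = 3: rhs = 11, matching y values: none (0 points).
  x = 4: rhs = 1, matching y values: 1, 12 (2 points).
  x = 5: rhs = 2, matching y values: none (0 points).
  x = 6: rhs = 7, matching y values: none (0 points).
  x = 7: rhs = 9, matching y values: 3, 10 (2 points).
  x = 8: rhs = 1, matching y values: 1, 12 (2 points).
  x = 9: rhs = 2, matching y values: none (0 points).
  x = 10: rhs = 5, matching y values: none (0 points).
  x = 11: rhs = 3, matching y values: 4, 9 (2 points).
  x = 12: rhs = 2, matching y values: none (0 points).
Total affine count: 11.
Full point count |E(F_13)| = 11 + 1 = 12.
Hasse bound: |12 − (13+1)| = |-2| = 2 ≤ 2√13 ≈ 7.2111 ✓.


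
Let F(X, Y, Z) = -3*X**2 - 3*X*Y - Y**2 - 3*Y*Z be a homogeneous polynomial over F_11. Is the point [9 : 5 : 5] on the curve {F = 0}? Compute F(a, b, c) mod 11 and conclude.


F(9,5,5) ≡ 6 (mod 11); P is NOT on the curve.

Evaluate F(9, 5, 5) term-by-term (mod 11).
  -3*X**2 ↦ -3·81·1·1 = -243
  -3*X*Y ↦ -3·9·5·1 = -135
  -Y**2 ↦ -1·1·25·1 = -25
  -3*Y*Z ↦ -3·1·5·5 = -75
Sum: F(9, 5, 5) = (-243) + (-135) + (-25) + (-75) = -478.
Reducing mod 11: -478 ≡ 6 (mod 11).
Since F(a, b, c) ≡ 6 ≠ 0 (mod 11), P does NOT lie on the curve.


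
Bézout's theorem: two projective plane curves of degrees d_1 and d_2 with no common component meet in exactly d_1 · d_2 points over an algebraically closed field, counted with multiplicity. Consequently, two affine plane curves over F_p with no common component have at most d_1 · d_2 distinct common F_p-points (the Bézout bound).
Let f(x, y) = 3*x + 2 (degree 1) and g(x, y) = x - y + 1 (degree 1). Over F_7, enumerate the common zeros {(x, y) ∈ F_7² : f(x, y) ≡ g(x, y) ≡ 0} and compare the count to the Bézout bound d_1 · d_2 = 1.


Common zeros: {(4, 5)}; count = 1; Bézout bound = 1.

deg(f) = 1, deg(g) = 1, so Bézout bound = 1.
Scan x ∈ F_7. For each x, list the y ∈ F_7 with f(x, y) ≡ 0 and those with g(x, y) ≡ 0 (mod 7); the common zeros in that column are the intersection.
  x = 0: f ≡ 0 at y ∈ ∅; g ≡ 0 at y ∈ {1}; common: ∅.
  x = 1: f ≡ 0 at y ∈ ∅; g ≡ 0 at y ∈ {2}; common: ∅.
  x = 2: f ≡ 0 at y ∈ ∅; g ≡ 0 at y ∈ {3}; common: ∅.
  x = 3: f ≡ 0 at y ∈ ∅; g ≡ 0 at y ∈ {4}; common: ∅.
  x = 4: f ≡ 0 at y ∈ {0, 1, 2, 3, 4, 5, 6}; g ≡ 0 at y ∈ {5}; common: {5}.
  x = 5: f ≡ 0 at y ∈ ∅; g ≡ 0 at y ∈ {6}; common: ∅.
  x = 6: f ≡ 0 at y ∈ ∅; g ≡ 0 at y ∈ {0}; common: ∅.
Collecting: common zeros = {(4, 5)}, so the count is 1.
Comparison with the Bézout bound: 1 ≤ 1 = deg(f)·deg(g), as expected for curves with no common component (the bound is attained).


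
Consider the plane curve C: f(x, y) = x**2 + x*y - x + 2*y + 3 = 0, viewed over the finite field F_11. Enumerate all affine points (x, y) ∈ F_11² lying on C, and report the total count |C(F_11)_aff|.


Affine F_11-points: {(0, 4), (1, 10), (2, 7), (3, 7), (4, 3), (5, 3), (6, 0), (7, 6), (8, 4), (10, 6)}; count = 10.

For each of the 121 pairs (x, y) ∈ F_11², evaluate f(x, y) mod 11. Record the zeros.
  x = 0: [0↦3, 1↦5, 2↦7, 3↦9, 4↦0, 5↦2, 6↦4, 7↦6, 8↦8, 9↦10, 10↦1]  zeros at y ∈ {4}
  x = 1: [0↦3, 1↦6, 2↦9, 3↦1, 4↦4, 5↦7, 6↦10, 7↦2, 8↦5, 9↦8, 10↦0]  zeros at y ∈ {10}
  x = 2: [0↦5, 1↦9, 2↦2, 3↦6, 4↦10, 5↦3, 6↦7, 7↦0, 8↦4, 9↦8, 10↦1]  zeros at y ∈ {7}
  x = 3: [0↦9, 1↦3, 2↦8, 3↦2, 4↦7, 5↦1, 6↦6, 7↦0, 8↦5, 9↦10, 10↦4]  zeros at y ∈ {7}
  x = 4: [0↦4, 1↦10, 2↦5, 3↦0, 4↦6, 5↦1, 6↦7, 7↦2, 8↦8, 9↦3, 10↦9]  zeros at y ∈ {3}
  x = 5: [0↦1, 1↦8, 2↦4, 3↦0, 4↦7, 5↦3, 6↦10, 7↦6, 8↦2, 9↦9, 10↦5]  zeros at y ∈ {3}
  x = 6: [0↦0, 1↦8, 2↦5, 3↦2, 4↦10, 5↦7, 6↦4, 7↦1, 8↦9, 9↦6, 10↦3]  zeros at y ∈ {0}
  x = 7: [0↦1, 1↦10, 2↦8, 3↦6, 4↦4, 5↦2, 6↦0, 7↦9, 8↦7, 9↦5, 10↦3]  zeros at y ∈ {6}
  x = 8: [0↦4, 1↦3, 2↦2, 3↦1, 4↦0, 5↦10, 6↦9, 7↦8, 8↦7, 9↦6, 10↦5]  zeros at y ∈ {4}
  x = 9: [0↦9, 1↦9, 2↦9, 3↦9, 4↦9, 5↦9, 6↦9, 7↦9, 8↦9, 9↦9, 10↦9]  zeros at y ∈ ∅
  x = 10: [0↦5, 1↦6, 2↦7, 3↦8, 4↦9, 5↦10, 6↦0, 7↦1, 8↦2, 9↦3, 10↦4]  zeros at y ∈ {6}
Collecting zeros: affine points = {(0, 4), (1, 10), (2, 7), (3, 7), (4, 3), (5, 3), (6, 0), (7, 6), (8, 4), (10, 6)}.
Total count |C(F_11)_aff| = 10.


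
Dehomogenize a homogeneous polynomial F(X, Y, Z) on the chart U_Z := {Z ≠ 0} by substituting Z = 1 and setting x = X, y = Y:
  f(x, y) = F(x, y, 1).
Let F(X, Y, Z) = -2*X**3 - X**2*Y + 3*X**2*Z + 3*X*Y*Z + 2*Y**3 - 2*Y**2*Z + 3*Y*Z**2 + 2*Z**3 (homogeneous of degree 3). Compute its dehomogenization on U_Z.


f(x, y) = -2*x**3 - x**2*y + 3*x**2 + 3*x*y + 2*y**3 - 2*y**2 + 3*y + 2

On U_Z we set Z = 1. Each monomial c·X^i·Y^j·Z^k in F becomes c·x^i·y^j·1^k = c·x^i·y^j.
Substituting Z = 1: F(X, Y, 1) = -2*x**3 - x**2*y + 3*x**2 + 3*x*y + 2*y**3 - 2*y**2 + 3*y + 2.
Note: deg(f) ≤ deg(F) = 3; strict inequality happens when F is divisible by Z (lost terms).


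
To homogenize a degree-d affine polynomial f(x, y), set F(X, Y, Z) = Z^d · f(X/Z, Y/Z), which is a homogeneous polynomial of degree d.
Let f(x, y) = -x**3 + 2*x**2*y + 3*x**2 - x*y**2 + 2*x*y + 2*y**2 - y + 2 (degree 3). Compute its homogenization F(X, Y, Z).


F(X, Y, Z) = -X**3 + 2*X**2*Y + 3*X**2*Z - X*Y**2 + 2*X*Y*Z + 2*Y**2*Z - Y*Z**2 + 2*Z**3

deg(f) = 3.
Substitute x = X/Z, y = Y/Z into f, then multiply by Z^3.
  monomial -1·x^3·y^0 ↦ -1·X^3·Y^0·Z^0.
  monomial 2·x^2·y^1 ↦ 2·X^2·Y^1·Z^0.
  monomial 3·x^2·y^0 ↦ 3·X^2·Y^0·Z^1.
  monomial -1·x^1·y^2 ↦ -1·X^1·Y^2·Z^0.
  monomial 2·x^1·y^1 ↦ 2·X^1·Y^1·Z^1.
  monomial 2·x^0·y^2 ↦ 2·X^0·Y^2·Z^1.
  monomial -1·x^0·y^1 ↦ -1·X^0·Y^1·Z^2.
  monomial 2·x^0·y^0 ↦ 2·X^0·Y^0·Z^3.
Collecting: F(X, Y, Z) = -X**3 + 2*X**2*Y + 3*X**2*Z - X*Y**2 + 2*X*Y*Z + 2*Y**2*Z - Y*Z**2 + 2*Z**3.


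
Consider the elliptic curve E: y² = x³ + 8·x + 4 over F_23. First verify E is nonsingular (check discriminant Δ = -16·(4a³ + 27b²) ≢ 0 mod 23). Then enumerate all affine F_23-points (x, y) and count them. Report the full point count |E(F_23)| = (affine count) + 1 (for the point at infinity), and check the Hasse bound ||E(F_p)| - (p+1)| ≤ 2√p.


Affine points = {(0, 2), (0, 21), (1, 6), (1, 17), (3, 3), (3, 20), (4, 10), (4, 13), (5, 10), (5, 13), (7, 9), (7, 14), (9, 0), (10, 7), (10, 16), (14, 10), (14, 13), (15, 7), (15, 16), (17, 4), (17, 19), (18, 0), (19, 0), (21, 7), (21, 16), (22, 8), (22, 15)}; affine count = 27; |E(F_23)| = 28.

Discriminant check: Δ ∝ 4a³ + 27b² = 4·8³ + 27·4² = 4·512 + 27·16 ≡ 19 (mod 23). Nonzero ⇒ E is nonsingular.
For each x ∈ F_23, compute rhs = x³ + 8·x + 4 mod 23, then count y ∈ F_23 with y² ≡ rhs.
  x = 0: rhs = 4, matching y values: 2, 21 (2 points).
  x = 1: rhs = 13, matching y values: 6, 17 (2 points).
  x = 2: rhs = 5, matching y values: none (0 points).
  x = 3: rhs = 9, matching y values: 3, 20 (2 points).
  x = 4: rhs = 8, matching y values: 10, 13 (2 points).
  x = 5: rhs = 8, matching y values: 10, 13 (2 points).
  x = 6: rhs = 15, matching y values: none (0 points).
  x = 7: rhs = 12, matching y values: 9, 14 (2 points).
  x = 8: rhs = 5, matching y values: none (0 points).
  x = 9: rhs = 0, matching y values: 0 (1 points).
  x = 10: rhs = 3, matching y values: 7, 16 (2 points).
  x = 11: rhs = 20, matching y values: none (0 points).
  x = 12: rhs = 11, matching y values: none (0 points).
  x = 13: rhs = 5, matching y values: none (0 points).
  x = 14: rhs = 8, matching y values: 10, 13 (2 points).
  x = 15: rhs = 3, matching y values: 7, 16 (2 points).
  x = 16: rhs = 19, matching y values: none (0 points).
  x = 17: rhs = 16, matching y values: 4, 19 (2 points).
  x = 18: rhs = 0, matching y values: 0 (1 points).
  x = 19: rhs = 0, matching y values: 0 (1 points).
  x = 20: rhs = 22, matching y values: none (0 points).
  x = 21: rhs = 3, matching y values: 7, 16 (2 points).
  x = 22: rhs = 18, matching y values: 8, 15 (2 points).
Total affine count: 27.
Full point count |E(F_23)| = 27 + 1 = 28.
Hasse bound: |28 − (23+1)| = |4| = 4 ≤ 2√23 ≈ 9.5917 ✓.


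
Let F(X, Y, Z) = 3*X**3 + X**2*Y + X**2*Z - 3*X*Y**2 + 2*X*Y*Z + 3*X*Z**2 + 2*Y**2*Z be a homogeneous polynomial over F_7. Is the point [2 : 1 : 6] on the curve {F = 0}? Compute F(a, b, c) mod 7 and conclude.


F(2,1,6) ≡ 4 (mod 7); P is NOT on the curve.

Evaluate F(2, 1, 6) term-by-term (mod 7).
  3*X**3 ↦ 3·8·1·1 = 24
  X**2*Y ↦ 1·4·1·1 = 4
  X**2*Z ↦ 1·4·1·6 = 24
  -3*X*Y**2 ↦ -3·2·1·1 = -6
  2*X*Y*Z ↦ 2·2·1·6 = 24
  3*X*Z**2 ↦ 3·2·1·36 = 216
  2*Y**2*Z ↦ 2·1·1·6 = 12
Sum: F(2, 1, 6) = (24) + (4) + (24) + (-6) + (24) + (216) + (12) = 298.
Reducing mod 7: 298 ≡ 4 (mod 7).
Since F(a, b, c) ≡ 4 ≠ 0 (mod 7), P does NOT lie on the curve.


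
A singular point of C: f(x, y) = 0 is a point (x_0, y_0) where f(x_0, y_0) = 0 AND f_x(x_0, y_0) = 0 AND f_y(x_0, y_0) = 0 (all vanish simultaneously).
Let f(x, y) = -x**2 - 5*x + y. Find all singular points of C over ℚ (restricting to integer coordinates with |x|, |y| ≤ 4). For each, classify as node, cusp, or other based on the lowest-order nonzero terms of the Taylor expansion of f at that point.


No singular points in the scanned grid; C is smooth there.

Compute partial derivatives:
  f_x = -2*x - 5.
  f_y = 1.
f_y = 1 is a nonzero constant, so f_y never vanishes: no point (x, y) can satisfy f = f_x = f_y = 0. In particular no (x, y) ∈ {−4, ..., 4}² is singular; the curve is smooth.


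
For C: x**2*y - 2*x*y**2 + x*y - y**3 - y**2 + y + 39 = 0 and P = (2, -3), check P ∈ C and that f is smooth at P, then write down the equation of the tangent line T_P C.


Tangent line at P: -33*x + 10*y + 96 = 0.

Step 1: f(2, -3) = 0, so P lies on C.
Step 2: partial derivatives
  f_x(x, y) = 2*x*y - 2*y**2 + y, f_y(x, y) = x**2 - 4*x*y + x - 3*y**2 - 2*y + 1.
  f_x(P) = -33, f_y(P) = 10 (gradient nonzero, so P is smooth).
Step 3: tangent line at P: -33·(x − 2) + 10·(y − -3) = 0.
Expanding: -33*x + 10*y + 96 = 0.


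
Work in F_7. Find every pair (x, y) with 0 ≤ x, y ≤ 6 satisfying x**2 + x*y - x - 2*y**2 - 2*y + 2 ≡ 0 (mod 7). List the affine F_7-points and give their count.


Affine F_7-points: {(2, 3), (2, 4), (3, 1), (3, 3), (4, 0), (4, 1)}; count = 6.

For each of the 49 pairs (x, y) ∈ F_7², evaluate f(x, y) mod 7. Record the zeros.
  x = 0: [0↦2, 1↦5, 2↦4, 3↦6, 4↦4, 5↦5, 6↦2]  zeros at y ∈ ∅
  x = 1: [0↦2, 1↦6, 2↦6, 3↦2, 4↦1, 5↦3, 6↦1]  zeros at y ∈ ∅
  x = 2: [0↦4, 1↦2, 2↦3, 3↦0, 4↦0, 5↦3, 6↦2]  zeros at y ∈ {3, 4}
  x = 3: [0↦1, 1↦0, 2↦2, 3↦0, 4↦1, 5↦5, 6↦5]  zeros at y ∈ {1, 3}
  x = 4: [0↦0, 1↦0, 2↦3, 3↦2, 4↦4, 5↦2, 6↦3]  zeros at y ∈ {0, 1}
  x = 5: [0↦1, 1↦2, 2↦6, 3↦6, 4↦2, 5↦1, 6↦3]  zeros at y ∈ ∅
  x = 6: [0↦4, 1↦6, 2↦4, 3↦5, 4↦2, 5↦2, 6↦5]  zeros at y ∈ ∅
Collecting zeros: affine points = {(2, 3), (2, 4), (3, 1), (3, 3), (4, 0), (4, 1)}.
Total count |C(F_7)_aff| = 6.


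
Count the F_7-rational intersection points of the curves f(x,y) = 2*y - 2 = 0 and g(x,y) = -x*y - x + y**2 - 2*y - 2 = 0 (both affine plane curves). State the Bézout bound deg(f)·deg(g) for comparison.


Common zeros: {(2, 1)}; count = 1; Bézout bound = 2.

deg(f) = 1, deg(g) = 2, so Bézout bound = 2.
Scan x ∈ F_7. For each x, list the y ∈ F_7 with f(x, y) ≡ 0 and those with g(x, y) ≡ 0 (mod 7); the common zeros in that column are the intersection.
  x = 0: f ≡ 0 at y ∈ {1}; g ≡ 0 at y ∈ ∅; common: ∅.
  x = 1: f ≡ 0 at y ∈ {1}; g ≡ 0 at y ∈ {5}; common: ∅.
  x = 2: f ≡ 0 at y ∈ {1}; g ≡ 0 at y ∈ {1, 3}; common: {1}.
  x = 3: f ≡ 0 at y ∈ {1}; g ≡ 0 at y ∈ ∅; common: ∅.
  x = 4: f ≡ 0 at y ∈ {1}; g ≡ 0 at y ∈ {2, 4}; common: ∅.
  x = 5: f ≡ 0 at y ∈ {1}; g ≡ 0 at y ∈ {0}; common: ∅.
  x = 6: f ≡ 0 at y ∈ {1}; g ≡ 0 at y ∈ ∅; common: ∅.
Collecting: common zeros = {(2, 1)}, so the count is 1.
Comparison with the Bézout bound: 1 ≤ 2 = deg(f)·deg(g), as expected for curves with no common component (the affine F_7-count falls short of the bound because intersections may lie at infinity, over extension fields, or carry multiplicity).


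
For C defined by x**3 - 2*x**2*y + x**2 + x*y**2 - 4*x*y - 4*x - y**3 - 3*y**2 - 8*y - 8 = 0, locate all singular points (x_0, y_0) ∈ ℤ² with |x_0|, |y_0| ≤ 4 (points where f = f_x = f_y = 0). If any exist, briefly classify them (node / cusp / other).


Singular points: {(-2, -2)}; classification: node.

Compute partial derivatives:
  f_x = 3*x**2 - 4*x*y + 2*x + y**2 - 4*y - 4.
  f_y = -2*x**2 + 2*x*y - 4*x - 3*y**2 - 6*y - 8.
Scan x_0 ∈ {−4, ..., 4}. For each x_0, f_y(x_0, y) is a polynomial in y; find its integer roots y ∈ {−4, ..., 4}, then test f_x and f at those candidates.
  x = -4: f_y(-4, y) = -3*y**2 - 14*y - 24; no integer root y with |y| ≤ 4.
  x = -3: f_y(-3, y) = -3*y**2 - 12*y - 14; no integer root y with |y| ≤ 4.
  x = -2: f_y(-2, y) = -3*y**2 - 10*y - 8; vanishes at y ∈ {-2}. (-2, -2): f_x = 0, f = 0 — SINGULAR.
  x = -1: f_y(-1, y) = -3*y**2 - 8*y - 6; no integer root y with |y| ≤ 4.
  x = 0: f_y(0, y) = -3*y**2 - 6*y - 8; no integer root y with |y| ≤ 4.
  x = 1: f_y(1, y) = -3*y**2 - 4*y - 14; no integer root y with |y| ≤ 4.
  x = 2: f_y(2, y) = -3*y**2 - 2*y - 24; no integer root y with |y| ≤ 4.
  x = 3: f_y(3, y) = -3*y**2 - 38; no integer root y with |y| ≤ 4.
  x = 4: f_y(4, y) = -3*y**2 + 2*y - 56; no integer root y with |y| ≤ 4.
Only singular point on the grid: (-2, -2).
Classify: substitute x = -2 + u, y = -2 + v and expand: f = u**3 - 2*u**2*v - u**2 + u*v**2 - v**3 + v**2.
No constant or linear terms (consistent with a singular point). Quadratic part: -u**2 + v**2. Cubic part: u**3 - 2*u**2*v + u*v**2 - v**3.
The quadratic part v**2 - u**2 = (v − u)(v + u) splits into two distinct linear factors, so there are two distinct tangent lines y − -2 = ±(x − -2) — this is a node (ordinary double point).
Classification: node.


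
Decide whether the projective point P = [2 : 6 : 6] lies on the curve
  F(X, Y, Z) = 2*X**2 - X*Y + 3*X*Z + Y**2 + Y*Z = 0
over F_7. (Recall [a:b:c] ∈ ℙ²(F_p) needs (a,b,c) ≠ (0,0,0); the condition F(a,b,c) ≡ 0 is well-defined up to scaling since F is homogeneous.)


F(2,6,6) ≡ 6 (mod 7); P is NOT on the curve.

Evaluate F(2, 6, 6) term-by-term (mod 7).
  2*X**2 ↦ 2·4·1·1 = 8
  -X*Y ↦ -1·2·6·1 = -12
  3*X*Z ↦ 3·2·1·6 = 36
  Y**2 ↦ 1·1·36·1 = 36
  Y*Z ↦ 1·1·6·6 = 36
Sum: F(2, 6, 6) = (8) + (-12) + (36) + (36) + (36) = 104.
Reducing mod 7: 104 ≡ 6 (mod 7).
Since F(a, b, c) ≡ 6 ≠ 0 (mod 7), P does NOT lie on the curve.


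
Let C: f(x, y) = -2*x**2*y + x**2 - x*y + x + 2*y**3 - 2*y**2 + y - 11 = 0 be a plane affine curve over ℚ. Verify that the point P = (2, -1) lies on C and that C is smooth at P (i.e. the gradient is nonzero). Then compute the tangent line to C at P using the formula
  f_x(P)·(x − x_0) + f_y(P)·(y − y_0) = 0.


Tangent line at P: 14*x + y - 27 = 0.

Step 1: f(2, -1) = 0, so P lies on C.
Step 2: partial derivatives
  f_x(x, y) = -4*x*y + 2*x - y + 1, f_y(x, y) = -2*x**2 - x + 6*y**2 - 4*y + 1.
  f_x(P) = 14, f_y(P) = 1 (gradient nonzero, so P is smooth).
Step 3: tangent line at P: 14·(x − 2) + 1·(y − -1) = 0.
Expanding: 14*x + y - 27 = 0.


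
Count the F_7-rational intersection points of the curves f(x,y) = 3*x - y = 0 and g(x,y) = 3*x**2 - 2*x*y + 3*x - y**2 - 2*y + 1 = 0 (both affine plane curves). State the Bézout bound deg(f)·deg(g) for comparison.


Common zeros: {(1, 3), (4, 5)}; count = 2; Bézout bound = 2.

deg(f) = 1, deg(g) = 2, so Bézout bound = 2.
Scan x ∈ F_7. For each x, list the y ∈ F_7 with f(x, y) ≡ 0 and those with g(x, y) ≡ 0 (mod 7); the common zeros in that column are the intersection.
  x = 0: f ≡ 0 at y ∈ {0}; g ≡ 0 at y ∈ {2, 3}; common: ∅.
  x = 1: f ≡ 0 at y ∈ {3}; g ≡ 0 at y ∈ {0, 3}; common: {3}.
  x = 2: f ≡ 0 at y ∈ {6}; g ≡ 0 at y ∈ {4}; common: ∅.
  x = 3: f ≡ 0 at y ∈ {2}; g ≡ 0 at y ∈ {1, 5}; common: ∅.
  x = 4: f ≡ 0 at y ∈ {5}; g ≡ 0 at y ∈ {5, 6}; common: {5}.
  x = 5: f ≡ 0 at y ∈ {1}; g ≡ 0 at y ∈ {0, 2}; common: ∅.
  x = 6: f ≡ 0 at y ∈ {4}; g ≡ 0 at y ∈ {1, 6}; common: ∅.
Collecting: common zeros = {(1, 3), (4, 5)}, so the count is 2.
Comparison with the Bézout bound: 2 ≤ 2 = deg(f)·deg(g), as expected for curves with no common component (the bound is attained).


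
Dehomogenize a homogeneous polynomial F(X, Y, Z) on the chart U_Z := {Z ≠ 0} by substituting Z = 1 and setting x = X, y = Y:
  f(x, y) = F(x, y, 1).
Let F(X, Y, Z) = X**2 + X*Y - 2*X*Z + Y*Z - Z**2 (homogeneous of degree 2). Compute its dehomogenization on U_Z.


f(x, y) = x**2 + x*y - 2*x + y - 1

On U_Z we set Z = 1. Each monomial c·X^i·Y^j·Z^k in F becomes c·x^i·y^j·1^k = c·x^i·y^j.
Substituting Z = 1: F(X, Y, 1) = x**2 + x*y - 2*x + y - 1.
Note: deg(f) ≤ deg(F) = 2; strict inequality happens when F is divisible by Z (lost terms).


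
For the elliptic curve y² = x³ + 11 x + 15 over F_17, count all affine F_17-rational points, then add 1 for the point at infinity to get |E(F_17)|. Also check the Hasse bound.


Affine points = {(0, 7), (0, 10), (4, 2), (4, 15), (5, 5), (5, 12), (6, 5), (6, 12), (13, 3), (13, 14), (15, 6), (15, 11)}; affine count = 12; |E(F_17)| = 13.

Discriminant check: Δ ∝ 4a³ + 27b² = 4·11³ + 27·15² = 4·1331 + 27·225 ≡ 9 (mod 17). Nonzero ⇒ E is nonsingular.
For each x ∈ F_17, compute rhs = x³ + 11·x + 15 mod 17, then count y ∈ F_17 with y² ≡ rhs.
  x = 0: rhs = 15, matching y values: 7, 10 (2 points).
  x = 1: rhs = 10, matching y values: none (0 points).
  x = 2: rhs = 11, matching y values: none (0 points).
  x = 3: rhs = 7, matching y values: none (0 points).
  x = 4: rhs = 4, matching y values: 2, 15 (2 points).
  x = 5: rhs = 8, matching y values: 5, 12 (2 points).
  x = 6: rhs = 8, matching y values: 5, 12 (2 points).
  x = 7: rhs = 10, matching y values: none (0 points).
  x = 8: rhs = 3, matching y values: none (0 points).
  x = 9: rhs = 10, matching y values: none (0 points).
  x = 10: rhs = 3, matching y values: none (0 points).
  x = 11: rhs = 5, matching y values: none (0 points).
  x = 12: rhs = 5, matching y values: none (0 points).
  x = 13: rhs = 9, matching y values: 3, 14 (2 points).
  x = 14: rhs = 6, matching y values: none (0 points).
  x = 15: rhs = 2, matching y values: 6, 11 (2 points).
  x = 16: rhs = 3, matching y values: none (0 points).
Total affine count: 12.
Full point count |E(F_17)| = 12 + 1 = 13.
Hasse bound: |13 − (17+1)| = |-5| = 5 ≤ 2√17 ≈ 8.2462 ✓.


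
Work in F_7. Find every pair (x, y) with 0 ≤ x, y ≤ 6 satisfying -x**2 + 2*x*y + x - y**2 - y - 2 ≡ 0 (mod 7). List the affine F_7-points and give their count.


Affine F_7-points: {(0, 3), (1, 4), (2, 5), (3, 6), (4, 0), (5, 1), (6, 2)}; count = 7.

For each of the 49 pairs (x, y) ∈ F_7², evaluate f(x, y) mod 7. Record the zeros.
  x = 0: [0↦5, 1↦3, 2↦6, 3↦0, 4↦6, 5↦3, 6↦5]  zeros at y ∈ {3}
  x = 1: [0↦5, 1↦5, 2↦3, 3↦6, 4↦0, 5↦6, 6↦3]  zeros at y ∈ {4}
  x = 2: [0↦3, 1↦5, 2↦5, 3↦3, 4↦6, 5↦0, 6↦6]  zeros at y ∈ {5}
  x = 3: [0↦6, 1↦3, 2↦5, 3↦5, 4↦3, 5↦6, 6↦0]  zeros at y ∈ {6}
  x = 4: [0↦0, 1↦6, 2↦3, 3↦5, 4↦5, 5↦3, 6↦6]  zeros at y ∈ {0}
  x = 5: [0↦6, 1↦0, 2↦6, 3↦3, 4↦5, 5↦5, 6↦3]  zeros at y ∈ {1}
  x = 6: [0↦3, 1↦6, 2↦0, 3↦6, 4↦3, 5↦5, 6↦5]  zeros at y ∈ {2}
Collecting zeros: affine points = {(0, 3), (1, 4), (2, 5), (3, 6), (4, 0), (5, 1), (6, 2)}.
Total count |C(F_7)_aff| = 7.


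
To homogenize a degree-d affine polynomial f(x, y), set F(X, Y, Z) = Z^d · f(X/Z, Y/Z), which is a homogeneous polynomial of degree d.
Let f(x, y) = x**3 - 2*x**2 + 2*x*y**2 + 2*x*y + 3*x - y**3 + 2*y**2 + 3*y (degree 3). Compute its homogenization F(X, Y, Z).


F(X, Y, Z) = X**3 - 2*X**2*Z + 2*X*Y**2 + 2*X*Y*Z + 3*X*Z**2 - Y**3 + 2*Y**2*Z + 3*Y*Z**2

deg(f) = 3.
Substitute x = X/Z, y = Y/Z into f, then multiply by Z^3.
  monomial 1·x^3·y^0 ↦ 1·X^3·Y^0·Z^0.
  monomial -2·x^2·y^0 ↦ -2·X^2·Y^0·Z^1.
  monomial 2·x^1·y^2 ↦ 2·X^1·Y^2·Z^0.
  monomial 2·x^1·y^1 ↦ 2·X^1·Y^1·Z^1.
  monomial 3·x^1·y^0 ↦ 3·X^1·Y^0·Z^2.
  monomial -1·x^0·y^3 ↦ -1·X^0·Y^3·Z^0.
  monomial 2·x^0·y^2 ↦ 2·X^0·Y^2·Z^1.
  monomial 3·x^0·y^1 ↦ 3·X^0·Y^1·Z^2.
Collecting: F(X, Y, Z) = X**3 - 2*X**2*Z + 2*X*Y**2 + 2*X*Y*Z + 3*X*Z**2 - Y**3 + 2*Y**2*Z + 3*Y*Z**2.


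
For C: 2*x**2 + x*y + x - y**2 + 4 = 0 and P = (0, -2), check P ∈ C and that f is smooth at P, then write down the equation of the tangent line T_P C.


Tangent line at P: -x + 4*y + 8 = 0.

Step 1: f(0, -2) = 0, so P lies on C.
Step 2: partial derivatives
  f_x(x, y) = 4*x + y + 1, f_y(x, y) = x - 2*y.
  f_x(P) = -1, f_y(P) = 4 (gradient nonzero, so P is smooth).
Step 3: tangent line at P: -1·(x − 0) + 4·(y − -2) = 0.
Expanding: -x + 4*y + 8 = 0.


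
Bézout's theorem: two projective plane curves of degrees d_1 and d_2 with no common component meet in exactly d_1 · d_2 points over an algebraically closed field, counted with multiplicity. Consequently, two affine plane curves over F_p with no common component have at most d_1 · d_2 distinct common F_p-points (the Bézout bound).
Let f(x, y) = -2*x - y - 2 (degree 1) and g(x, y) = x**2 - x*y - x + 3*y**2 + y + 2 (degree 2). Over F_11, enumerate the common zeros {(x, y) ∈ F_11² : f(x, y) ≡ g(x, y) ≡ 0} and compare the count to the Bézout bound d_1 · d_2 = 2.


Common zeros: ∅; count = 0; Bézout bound = 2.

deg(f) = 1, deg(g) = 2, so Bézout bound = 2.
Scan x ∈ F_11. For each x, list the y ∈ F_11 with f(x, y) ≡ 0 and those with g(x, y) ≡ 0 (mod 11); the common zeros in that column are the intersection.
  x = 0: f ≡ 0 at y ∈ {9}; g ≡ 0 at y ∈ ∅; common: ∅.
  x = 1: f ≡ 0 at y ∈ {7}; g ≡ 0 at y ∈ {5, 6}; common: ∅.
  x = 2: f ≡ 0 at y ∈ {5}; g ≡ 0 at y ∈ ∅; common: ∅.
  x = 3: f ≡ 0 at y ∈ {3}; g ≡ 0 at y ∈ ∅; common: ∅.
  x = 4: f ≡ 0 at y ∈ {1}; g ≡ 0 at y ∈ ∅; common: ∅.
  x = 5: f ≡ 0 at y ∈ {10}; g ≡ 0 at y ∈ {0, 5}; common: ∅.
  x = 6: f ≡ 0 at y ∈ {8}; g ≡ 0 at y ∈ {3, 6}; common: ∅.
  x = 7: f ≡ 0 at y ∈ {6}; g ≡ 0 at y ∈ {0, 2}; common: ∅.
  x = 8: f ≡ 0 at y ∈ {4}; g ≡ 0 at y ∈ ∅; common: ∅.
  x = 9: f ≡ 0 at y ∈ {2}; g ≡ 0 at y ∈ {3, 7}; common: ∅.
  x = 10: f ≡ 0 at y ∈ {0}; g ≡ 0 at y ∈ {7}; common: ∅.
Collecting: common zeros = ∅, so the count is 0.
Comparison with the Bézout bound: 0 ≤ 2 = deg(f)·deg(g), as expected for curves with no common component (the affine F_11-count falls short of the bound because intersections may lie at infinity, over extension fields, or carry multiplicity).


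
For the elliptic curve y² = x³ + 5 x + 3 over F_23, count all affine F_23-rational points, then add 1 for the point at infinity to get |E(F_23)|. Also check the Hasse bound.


Affine points = {(0, 7), (0, 16), (1, 3), (1, 20), (4, 8), (4, 15), (7, 6), (7, 17), (8, 7), (8, 16), (9, 8), (9, 15), (10, 8), (10, 15), (11, 3), (11, 20), (15, 7), (15, 16), (16, 4), (16, 19), (21, 10), (21, 13)}; affine count = 22; |E(F_23)| = 23.

Discriminant check: Δ ∝ 4a³ + 27b² = 4·5³ + 27·3² = 4·125 + 27·9 ≡ 7 (mod 23). Nonzero ⇒ E is nonsingular.
For each x ∈ F_23, compute rhs = x³ + 5·x + 3 mod 23, then count y ∈ F_23 with y² ≡ rhs.
  x = 0: rhs = 3, matching y values: 7, 16 (2 points).
  x = 1: rhs = 9, matching y values: 3, 20 (2 points).
  x = 2: rhs = 21, matching y values: none (0 points).
  x = 3: rhs = 22, matching y values: none (0 points).
  x = 4: rhs = 18, matching y values: 8, 15 (2 points).
  x = 5: rhs = 15, matching y values: none (0 points).
  x = 6: rhs = 19, matching y values: none (0 points).
  x = 7: rhs = 13, matching y values: 6, 17 (2 points).
  x = 8: rhs = 3, matching y values: 7, 16 (2 points).
  x = 9: rhs = 18, matching y values: 8, 15 (2 points).
  x = 10: rhs = 18, matching y values: 8, 15 (2 points).
  x = 11: rhs = 9, matching y values: 3, 20 (2 points).
  x = 12: rhs = 20, matching y values: none (0 points).
  x = 13: rhs = 11, matching y values: none (0 points).
  x = 14: rhs = 11, matching y values: none (0 points).
  x = 15: rhs = 3, matching y values: 7, 16 (2 points).
  x = 16: rhs = 16, matching y values: 4, 19 (2 points).
  x = 17: rhs = 10, matching y values: none (0 points).
  x = 18: rhs = 14, matching y values: none (0 points).
  x = 19: rhs = 11, matching y values: none (0 points).
  x = 20: rhs = 7, matching y values: none (0 points).
  x = 21: rhs = 8, matching y values: 10, 13 (2 points).
  x = 22: rhs = 20, matching y values: none (0 points).
Total affine count: 22.
Full point count |E(F_23)| = 22 + 1 = 23.
Hasse bound: |23 − (23+1)| = |-1| = 1 ≤ 2√23 ≈ 9.5917 ✓.


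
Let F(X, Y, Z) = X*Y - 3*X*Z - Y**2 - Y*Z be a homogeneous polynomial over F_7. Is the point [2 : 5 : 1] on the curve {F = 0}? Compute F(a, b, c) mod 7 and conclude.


F(2,5,1) ≡ 2 (mod 7); P is NOT on the curve.

Evaluate F(2, 5, 1) term-by-term (mod 7).
  X*Y ↦ 1·2·5·1 = 10
  -3*X*Z ↦ -3·2·1·1 = -6
  -Y**2 ↦ -1·1·25·1 = -25
  -Y*Z ↦ -1·1·5·1 = -5
Sum: F(2, 5, 1) = (10) + (-6) + (-25) + (-5) = -26.
Reducing mod 7: -26 ≡ 2 (mod 7).
Since F(a, b, c) ≡ 2 ≠ 0 (mod 7), P does NOT lie on the curve.


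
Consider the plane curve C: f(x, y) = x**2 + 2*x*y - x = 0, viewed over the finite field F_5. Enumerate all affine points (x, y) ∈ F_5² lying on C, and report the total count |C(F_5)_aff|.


Affine F_5-points: {(0, 0), (0, 1), (0, 2), (0, 3), (0, 4), (1, 0), (2, 2), (3, 4), (4, 1)}; count = 9.

For each of the 25 pairs (x, y) ∈ F_5², evaluate f(x, y) mod 5. Record the zeros.
  x = 0: [0↦0, 1↦0, 2↦0, 3↦0, 4↦0]  zeros at y ∈ {0, 1, 2, 3, 4}
  x = 1: [0↦0, 1↦2, 2↦4, 3↦1, 4↦3]  zeros at y ∈ {0}
  x = 2: [0↦2, 1↦1, 2↦0, 3↦4, 4↦3]  zeros at y ∈ {2}
  x = 3: [0↦1, 1↦2, 2↦3, 3↦4, 4↦0]  zeros at y ∈ {4}
  x = 4: [0↦2, 1↦0, 2↦3, 3↦1, 4↦4]  zeros at y ∈ {1}
Collecting zeros: affine points = {(0, 0), (0, 1), (0, 2), (0, 3), (0, 4), (1, 0), (2, 2), (3, 4), (4, 1)}.
Total count |C(F_5)_aff| = 9.


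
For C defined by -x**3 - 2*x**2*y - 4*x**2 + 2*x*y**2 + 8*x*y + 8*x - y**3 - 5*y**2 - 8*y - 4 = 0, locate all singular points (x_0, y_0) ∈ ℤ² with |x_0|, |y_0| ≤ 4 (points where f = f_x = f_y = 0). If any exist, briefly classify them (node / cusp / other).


Singular points: {(0, -2)}; classification: cusp.

Compute partial derivatives:
  f_x = -3*x**2 - 4*x*y - 8*x + 2*y**2 + 8*y + 8.
  f_y = -2*x**2 + 4*x*y + 8*x - 3*y**2 - 10*y - 8.
Scan x_0 ∈ {−4, ..., 4}. For each x_0, f_y(x_0, y) is a polynomial in y; find its integer roots y ∈ {−4, ..., 4}, then test f_x and f at those candidates.
  x = -4: f_y(-4, y) = -3*y**2 - 26*y - 72; no integer root y with |y| ≤ 4.
  x = -3: f_y(-3, y) = -3*y**2 - 22*y - 50; no integer root y with |y| ≤ 4.
  x = -2: f_y(-2, y) = -3*y**2 - 18*y - 32; no integer root y with |y| ≤ 4.
  x = -1: f_y(-1, y) = -3*y**2 - 14*y - 18; no integer root y with |y| ≤ 4.
  x = 0: f_y(0, y) = -3*y**2 - 10*y - 8; vanishes at y ∈ {-2}. (0, -2): f_x = 0, f = 0 — SINGULAR.
  x = 1: f_y(1, y) = -3*y**2 - 6*y - 2; no integer root y with |y| ≤ 4.
  x = 2: f_y(2, y) = -3*y**2 - 2*y; vanishes at y ∈ {0}. (2, 0): f_x = -20 ≠ 0.
  x = 3: f_y(3, y) = -3*y**2 + 2*y - 2; no integer root y with |y| ≤ 4.
  x = 4: f_y(4, y) = -3*y**2 + 6*y - 8; no integer root y with |y| ≤ 4.
Only singular point on the grid: (0, -2).
Classify: substitute x = 0 + u, y = -2 + v and expand: f = -u**3 - 2*u**2*v + 2*u*v**2 - v**3 + v**2.
No constant or linear terms (consistent with a singular point). Quadratic part: v**2. Cubic part: -u**3 - 2*u**2*v + 2*u*v**2 - v**3.
The quadratic part v**2 is a perfect square, so there is a single (double) tangent line v = 0, i.e. y = -2. Restricting the cubic part to that line (v = 0) leaves -u**3 ≠ 0, so f is not divisible by v and the branch is v² ≈ u**3 to lowest order — this is a cusp.
Classification: cusp.


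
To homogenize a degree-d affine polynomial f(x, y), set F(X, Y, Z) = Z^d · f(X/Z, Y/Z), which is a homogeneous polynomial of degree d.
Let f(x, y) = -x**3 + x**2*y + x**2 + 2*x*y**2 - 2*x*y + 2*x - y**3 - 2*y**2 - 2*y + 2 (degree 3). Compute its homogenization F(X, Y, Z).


F(X, Y, Z) = -X**3 + X**2*Y + X**2*Z + 2*X*Y**2 - 2*X*Y*Z + 2*X*Z**2 - Y**3 - 2*Y**2*Z - 2*Y*Z**2 + 2*Z**3

deg(f) = 3.
Substitute x = X/Z, y = Y/Z into f, then multiply by Z^3.
  monomial -1·x^3·y^0 ↦ -1·X^3·Y^0·Z^0.
  monomial 1·x^2·y^1 ↦ 1·X^2·Y^1·Z^0.
  monomial 1·x^2·y^0 ↦ 1·X^2·Y^0·Z^1.
  monomial 2·x^1·y^2 ↦ 2·X^1·Y^2·Z^0.
  monomial -2·x^1·y^1 ↦ -2·X^1·Y^1·Z^1.
  monomial 2·x^1·y^0 ↦ 2·X^1·Y^0·Z^2.
  monomial -1·x^0·y^3 ↦ -1·X^0·Y^3·Z^0.
  monomial -2·x^0·y^2 ↦ -2·X^0·Y^2·Z^1.
  monomial -2·x^0·y^1 ↦ -2·X^0·Y^1·Z^2.
  monomial 2·x^0·y^0 ↦ 2·X^0·Y^0·Z^3.
Collecting: F(X, Y, Z) = -X**3 + X**2*Y + X**2*Z + 2*X*Y**2 - 2*X*Y*Z + 2*X*Z**2 - Y**3 - 2*Y**2*Z - 2*Y*Z**2 + 2*Z**3.


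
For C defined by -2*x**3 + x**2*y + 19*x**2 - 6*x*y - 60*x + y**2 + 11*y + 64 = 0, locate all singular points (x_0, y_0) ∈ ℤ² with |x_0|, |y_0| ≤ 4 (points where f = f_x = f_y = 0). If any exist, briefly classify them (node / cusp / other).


Singular points: {(3, -1)}; classification: cusp.

Compute partial derivatives:
  f_x = -6*x**2 + 2*x*y + 38*x - 6*y - 60.
  f_y = x**2 - 6*x + 2*y + 11.
Scan x_0 ∈ {−4, ..., 4}. For each x_0, f_y(x_0, y) is a polynomial in y; find its integer roots y ∈ {−4, ..., 4}, then test f_x and f at those candidates.
  x = -4: f_y(-4, y) = 2*y + 51; no integer root y with |y| ≤ 4.
  x = -3: f_y(-3, y) = 2*y + 38; no integer root y with |y| ≤ 4.
  x = -2: f_y(-2, y) = 2*y + 27; no integer root y with |y| ≤ 4.
  x = -1: f_y(-1, y) = 2*y + 18; no integer root y with |y| ≤ 4.
  x = 0: f_y(0, y) = 2*y + 11; no integer root y with |y| ≤ 4.
  x = 1: f_y(1, y) = 2*y + 6; vanishes at y ∈ {-3}. (1, -3): f_x = -16 ≠ 0.
  x = 2: f_y(2, y) = 2*y + 3; no integer root y with |y| ≤ 4.
  x = 3: f_y(3, y) = 2*y + 2; vanishes at y ∈ {-1}. (3, -1): f_x = 0, f = 0 — SINGULAR.
  x = 4: f_y(4, y) = 2*y + 3; no integer root y with |y| ≤ 4.
Only singular point on the grid: (3, -1).
Classify: substitute x = 3 + u, y = -1 + v and expand: f = -2*u**3 + u**2*v + v**2.
No constant or linear terms (consistent with a singular point). Quadratic part: v**2. Cubic part: -2*u**3 + u**2*v.
The quadratic part v**2 is a perfect square, so there is a single (double) tangent line v = 0, i.e. y = -1. Restricting the cubic part to that line (v = 0) leaves -2*u**3 ≠ 0, so f is not divisible by v and the branch is v² ≈ 2*u**3 to lowest order — this is a cusp.
Classification: cusp.


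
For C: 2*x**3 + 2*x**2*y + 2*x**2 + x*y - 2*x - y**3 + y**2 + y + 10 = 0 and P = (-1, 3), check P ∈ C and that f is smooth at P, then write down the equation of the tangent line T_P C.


Tangent line at P: -9*x - 19*y + 48 = 0.

Step 1: f(-1, 3) = 0, so P lies on C.
Step 2: partial derivatives
  f_x(x, y) = 6*x**2 + 4*x*y + 4*x + y - 2, f_y(x, y) = 2*x**2 + x - 3*y**2 + 2*y + 1.
  f_x(P) = -9, f_y(P) = -19 (gradient nonzero, so P is smooth).
Step 3: tangent line at P: -9·(x − -1) + -19·(y − 3) = 0.
Expanding: -9*x - 19*y + 48 = 0.


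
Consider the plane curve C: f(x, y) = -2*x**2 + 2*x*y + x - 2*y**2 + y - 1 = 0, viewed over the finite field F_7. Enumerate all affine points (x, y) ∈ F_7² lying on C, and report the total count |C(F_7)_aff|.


Affine F_7-points: {(0, 2), (1, 6), (2, 0), (2, 6), (6, 1), (6, 2)}; count = 6.

For each of the 49 pairs (x, y) ∈ F_7², evaluate f(x, y) mod 7. Record the zeros.
  x = 0: [0↦6, 1↦5, 2↦0, 3↦5, 4↦6, 5↦3, 6↦3]  zeros at y ∈ {2}
  x = 1: [0↦5, 1↦6, 2↦3, 3↦3, 4↦6, 5↦5, 6↦0]  zeros at y ∈ {6}
  x = 2: [0↦0, 1↦3, 2↦2, 3↦4, 4↦2, 5↦3, 6↦0]  zeros at y ∈ {0, 6}
  x = 3: [0↦5, 1↦3, 2↦4, 3↦1, 4↦1, 5↦4, 6↦3]  zeros at y ∈ ∅
  x = 4: [0↦6, 1↦6, 2↦2, 3↦1, 4↦3, 5↦1, 6↦2]  zeros at y ∈ ∅
  x = 5: [0↦3, 1↦5, 2↦3, 3↦4, 4↦1, 5↦1, 6↦4]  zeros at y ∈ ∅
  x = 6: [0↦3, 1↦0, 2↦0, 3↦3, 4↦2, 5↦4, 6↦2]  zeros at y ∈ {1, 2}
Collecting zeros: affine points = {(0, 2), (1, 6), (2, 0), (2, 6), (6, 1), (6, 2)}.
Total count |C(F_7)_aff| = 6.


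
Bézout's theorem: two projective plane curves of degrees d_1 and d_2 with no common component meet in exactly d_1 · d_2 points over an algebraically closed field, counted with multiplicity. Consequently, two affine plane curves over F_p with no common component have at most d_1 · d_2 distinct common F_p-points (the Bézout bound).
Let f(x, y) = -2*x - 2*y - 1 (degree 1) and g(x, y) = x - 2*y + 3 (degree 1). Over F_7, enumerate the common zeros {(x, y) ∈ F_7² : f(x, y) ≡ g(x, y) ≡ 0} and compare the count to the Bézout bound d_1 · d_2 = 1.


Common zeros: {(1, 2)}; count = 1; Bézout bound = 1.

deg(f) = 1, deg(g) = 1, so Bézout bound = 1.
Scan x ∈ F_7. For each x, list the y ∈ F_7 with f(x, y) ≡ 0 and those with g(x, y) ≡ 0 (mod 7); the common zeros in that column are the intersection.
  x = 0: f ≡ 0 at y ∈ {3}; g ≡ 0 at y ∈ {5}; common: ∅.
  x = 1: f ≡ 0 at y ∈ {2}; g ≡ 0 at y ∈ {2}; common: {2}.
  x = 2: f ≡ 0 at y ∈ {1}; g ≡ 0 at y ∈ {6}; common: ∅.
  x = 3: f ≡ 0 at y ∈ {0}; g ≡ 0 at y ∈ {3}; common: ∅.
  x = 4: f ≡ 0 at y ∈ {6}; g ≡ 0 at y ∈ {0}; common: ∅.
  x = 5: f ≡ 0 at y ∈ {5}; g ≡ 0 at y ∈ {4}; common: ∅.
  x = 6: f ≡ 0 at y ∈ {4}; g ≡ 0 at y ∈ {1}; common: ∅.
Collecting: common zeros = {(1, 2)}, so the count is 1.
Comparison with the Bézout bound: 1 ≤ 1 = deg(f)·deg(g), as expected for curves with no common component (the bound is attained).
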